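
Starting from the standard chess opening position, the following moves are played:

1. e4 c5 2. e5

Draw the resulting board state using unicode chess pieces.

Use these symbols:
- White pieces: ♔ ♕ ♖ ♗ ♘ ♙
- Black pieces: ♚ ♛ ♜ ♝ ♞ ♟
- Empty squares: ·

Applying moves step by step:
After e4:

♜ ♞ ♝ ♛ ♚ ♝ ♞ ♜
♟ ♟ ♟ ♟ ♟ ♟ ♟ ♟
· · · · · · · ·
· · · · · · · ·
· · · · ♙ · · ·
· · · · · · · ·
♙ ♙ ♙ ♙ · ♙ ♙ ♙
♖ ♘ ♗ ♕ ♔ ♗ ♘ ♖


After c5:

♜ ♞ ♝ ♛ ♚ ♝ ♞ ♜
♟ ♟ · ♟ ♟ ♟ ♟ ♟
· · · · · · · ·
· · ♟ · · · · ·
· · · · ♙ · · ·
· · · · · · · ·
♙ ♙ ♙ ♙ · ♙ ♙ ♙
♖ ♘ ♗ ♕ ♔ ♗ ♘ ♖


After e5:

♜ ♞ ♝ ♛ ♚ ♝ ♞ ♜
♟ ♟ · ♟ ♟ ♟ ♟ ♟
· · · · · · · ·
· · ♟ · ♙ · · ·
· · · · · · · ·
· · · · · · · ·
♙ ♙ ♙ ♙ · ♙ ♙ ♙
♖ ♘ ♗ ♕ ♔ ♗ ♘ ♖



  a b c d e f g h
  ─────────────────
8│♜ ♞ ♝ ♛ ♚ ♝ ♞ ♜│8
7│♟ ♟ · ♟ ♟ ♟ ♟ ♟│7
6│· · · · · · · ·│6
5│· · ♟ · ♙ · · ·│5
4│· · · · · · · ·│4
3│· · · · · · · ·│3
2│♙ ♙ ♙ ♙ · ♙ ♙ ♙│2
1│♖ ♘ ♗ ♕ ♔ ♗ ♘ ♖│1
  ─────────────────
  a b c d e f g h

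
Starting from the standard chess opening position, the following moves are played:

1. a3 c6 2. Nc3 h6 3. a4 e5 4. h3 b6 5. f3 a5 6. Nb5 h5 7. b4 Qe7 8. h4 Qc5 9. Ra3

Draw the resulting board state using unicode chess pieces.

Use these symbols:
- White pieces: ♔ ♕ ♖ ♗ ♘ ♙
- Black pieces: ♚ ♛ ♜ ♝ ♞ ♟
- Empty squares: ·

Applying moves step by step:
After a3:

♜ ♞ ♝ ♛ ♚ ♝ ♞ ♜
♟ ♟ ♟ ♟ ♟ ♟ ♟ ♟
· · · · · · · ·
· · · · · · · ·
· · · · · · · ·
♙ · · · · · · ·
· ♙ ♙ ♙ ♙ ♙ ♙ ♙
♖ ♘ ♗ ♕ ♔ ♗ ♘ ♖


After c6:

♜ ♞ ♝ ♛ ♚ ♝ ♞ ♜
♟ ♟ · ♟ ♟ ♟ ♟ ♟
· · ♟ · · · · ·
· · · · · · · ·
· · · · · · · ·
♙ · · · · · · ·
· ♙ ♙ ♙ ♙ ♙ ♙ ♙
♖ ♘ ♗ ♕ ♔ ♗ ♘ ♖


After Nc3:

♜ ♞ ♝ ♛ ♚ ♝ ♞ ♜
♟ ♟ · ♟ ♟ ♟ ♟ ♟
· · ♟ · · · · ·
· · · · · · · ·
· · · · · · · ·
♙ · ♘ · · · · ·
· ♙ ♙ ♙ ♙ ♙ ♙ ♙
♖ · ♗ ♕ ♔ ♗ ♘ ♖


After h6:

♜ ♞ ♝ ♛ ♚ ♝ ♞ ♜
♟ ♟ · ♟ ♟ ♟ ♟ ·
· · ♟ · · · · ♟
· · · · · · · ·
· · · · · · · ·
♙ · ♘ · · · · ·
· ♙ ♙ ♙ ♙ ♙ ♙ ♙
♖ · ♗ ♕ ♔ ♗ ♘ ♖


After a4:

♜ ♞ ♝ ♛ ♚ ♝ ♞ ♜
♟ ♟ · ♟ ♟ ♟ ♟ ·
· · ♟ · · · · ♟
· · · · · · · ·
♙ · · · · · · ·
· · ♘ · · · · ·
· ♙ ♙ ♙ ♙ ♙ ♙ ♙
♖ · ♗ ♕ ♔ ♗ ♘ ♖


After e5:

♜ ♞ ♝ ♛ ♚ ♝ ♞ ♜
♟ ♟ · ♟ · ♟ ♟ ·
· · ♟ · · · · ♟
· · · · ♟ · · ·
♙ · · · · · · ·
· · ♘ · · · · ·
· ♙ ♙ ♙ ♙ ♙ ♙ ♙
♖ · ♗ ♕ ♔ ♗ ♘ ♖


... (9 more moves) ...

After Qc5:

♜ ♞ ♝ · ♚ ♝ ♞ ♜
· · · ♟ · ♟ ♟ ·
· ♟ ♟ · · · · ·
♟ ♘ ♛ · ♟ · · ♟
♙ ♙ · · · · · ♙
· · · · · ♙ · ·
· · ♙ ♙ ♙ · ♙ ·
♖ · ♗ ♕ ♔ ♗ ♘ ♖


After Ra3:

♜ ♞ ♝ · ♚ ♝ ♞ ♜
· · · ♟ · ♟ ♟ ·
· ♟ ♟ · · · · ·
♟ ♘ ♛ · ♟ · · ♟
♙ ♙ · · · · · ♙
♖ · · · · ♙ · ·
· · ♙ ♙ ♙ · ♙ ·
· · ♗ ♕ ♔ ♗ ♘ ♖



  a b c d e f g h
  ─────────────────
8│♜ ♞ ♝ · ♚ ♝ ♞ ♜│8
7│· · · ♟ · ♟ ♟ ·│7
6│· ♟ ♟ · · · · ·│6
5│♟ ♘ ♛ · ♟ · · ♟│5
4│♙ ♙ · · · · · ♙│4
3│♖ · · · · ♙ · ·│3
2│· · ♙ ♙ ♙ · ♙ ·│2
1│· · ♗ ♕ ♔ ♗ ♘ ♖│1
  ─────────────────
  a b c d e f g h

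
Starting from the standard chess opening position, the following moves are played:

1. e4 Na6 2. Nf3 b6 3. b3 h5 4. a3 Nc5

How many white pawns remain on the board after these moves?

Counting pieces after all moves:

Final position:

  a b c d e f g h
  ─────────────────
8│♜ · ♝ ♛ ♚ ♝ ♞ ♜│8
7│♟ · ♟ ♟ ♟ ♟ ♟ ·│7
6│· ♟ · · · · · ·│6
5│· · ♞ · · · · ♟│5
4│· · · · ♙ · · ·│4
3│♙ ♙ · · · ♘ · ·│3
2│· · ♙ ♙ · ♙ ♙ ♙│2
1│♖ ♘ ♗ ♕ ♔ ♗ · ♖│1
  ─────────────────
  a b c d e f g h


8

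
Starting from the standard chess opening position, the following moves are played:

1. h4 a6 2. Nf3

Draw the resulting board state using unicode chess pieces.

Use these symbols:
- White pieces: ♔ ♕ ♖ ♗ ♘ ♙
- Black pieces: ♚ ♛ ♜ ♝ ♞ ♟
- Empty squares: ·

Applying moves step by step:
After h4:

♜ ♞ ♝ ♛ ♚ ♝ ♞ ♜
♟ ♟ ♟ ♟ ♟ ♟ ♟ ♟
· · · · · · · ·
· · · · · · · ·
· · · · · · · ♙
· · · · · · · ·
♙ ♙ ♙ ♙ ♙ ♙ ♙ ·
♖ ♘ ♗ ♕ ♔ ♗ ♘ ♖


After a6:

♜ ♞ ♝ ♛ ♚ ♝ ♞ ♜
· ♟ ♟ ♟ ♟ ♟ ♟ ♟
♟ · · · · · · ·
· · · · · · · ·
· · · · · · · ♙
· · · · · · · ·
♙ ♙ ♙ ♙ ♙ ♙ ♙ ·
♖ ♘ ♗ ♕ ♔ ♗ ♘ ♖


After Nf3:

♜ ♞ ♝ ♛ ♚ ♝ ♞ ♜
· ♟ ♟ ♟ ♟ ♟ ♟ ♟
♟ · · · · · · ·
· · · · · · · ·
· · · · · · · ♙
· · · · · ♘ · ·
♙ ♙ ♙ ♙ ♙ ♙ ♙ ·
♖ ♘ ♗ ♕ ♔ ♗ · ♖



  a b c d e f g h
  ─────────────────
8│♜ ♞ ♝ ♛ ♚ ♝ ♞ ♜│8
7│· ♟ ♟ ♟ ♟ ♟ ♟ ♟│7
6│♟ · · · · · · ·│6
5│· · · · · · · ·│5
4│· · · · · · · ♙│4
3│· · · · · ♘ · ·│3
2│♙ ♙ ♙ ♙ ♙ ♙ ♙ ·│2
1│♖ ♘ ♗ ♕ ♔ ♗ · ♖│1
  ─────────────────
  a b c d e f g h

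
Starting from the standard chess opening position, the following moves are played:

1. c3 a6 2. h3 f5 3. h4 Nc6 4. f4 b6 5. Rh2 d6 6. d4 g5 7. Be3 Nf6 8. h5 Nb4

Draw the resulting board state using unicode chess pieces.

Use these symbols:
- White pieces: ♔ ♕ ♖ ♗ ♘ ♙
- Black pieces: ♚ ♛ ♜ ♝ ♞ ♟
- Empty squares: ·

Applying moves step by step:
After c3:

♜ ♞ ♝ ♛ ♚ ♝ ♞ ♜
♟ ♟ ♟ ♟ ♟ ♟ ♟ ♟
· · · · · · · ·
· · · · · · · ·
· · · · · · · ·
· · ♙ · · · · ·
♙ ♙ · ♙ ♙ ♙ ♙ ♙
♖ ♘ ♗ ♕ ♔ ♗ ♘ ♖


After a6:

♜ ♞ ♝ ♛ ♚ ♝ ♞ ♜
· ♟ ♟ ♟ ♟ ♟ ♟ ♟
♟ · · · · · · ·
· · · · · · · ·
· · · · · · · ·
· · ♙ · · · · ·
♙ ♙ · ♙ ♙ ♙ ♙ ♙
♖ ♘ ♗ ♕ ♔ ♗ ♘ ♖


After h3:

♜ ♞ ♝ ♛ ♚ ♝ ♞ ♜
· ♟ ♟ ♟ ♟ ♟ ♟ ♟
♟ · · · · · · ·
· · · · · · · ·
· · · · · · · ·
· · ♙ · · · · ♙
♙ ♙ · ♙ ♙ ♙ ♙ ·
♖ ♘ ♗ ♕ ♔ ♗ ♘ ♖


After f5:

♜ ♞ ♝ ♛ ♚ ♝ ♞ ♜
· ♟ ♟ ♟ ♟ · ♟ ♟
♟ · · · · · · ·
· · · · · ♟ · ·
· · · · · · · ·
· · ♙ · · · · ♙
♙ ♙ · ♙ ♙ ♙ ♙ ·
♖ ♘ ♗ ♕ ♔ ♗ ♘ ♖


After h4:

♜ ♞ ♝ ♛ ♚ ♝ ♞ ♜
· ♟ ♟ ♟ ♟ · ♟ ♟
♟ · · · · · · ·
· · · · · ♟ · ·
· · · · · · · ♙
· · ♙ · · · · ·
♙ ♙ · ♙ ♙ ♙ ♙ ·
♖ ♘ ♗ ♕ ♔ ♗ ♘ ♖


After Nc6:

♜ · ♝ ♛ ♚ ♝ ♞ ♜
· ♟ ♟ ♟ ♟ · ♟ ♟
♟ · ♞ · · · · ·
· · · · · ♟ · ·
· · · · · · · ♙
· · ♙ · · · · ·
♙ ♙ · ♙ ♙ ♙ ♙ ·
♖ ♘ ♗ ♕ ♔ ♗ ♘ ♖


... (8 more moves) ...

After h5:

♜ · ♝ ♛ ♚ ♝ · ♜
· · ♟ · ♟ · · ♟
♟ ♟ ♞ ♟ · ♞ · ·
· · · · · ♟ ♟ ♙
· · · ♙ · ♙ · ·
· · ♙ · ♗ · · ·
♙ ♙ · · ♙ · ♙ ♖
♖ ♘ · ♕ ♔ ♗ ♘ ·


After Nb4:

♜ · ♝ ♛ ♚ ♝ · ♜
· · ♟ · ♟ · · ♟
♟ ♟ · ♟ · ♞ · ·
· · · · · ♟ ♟ ♙
· ♞ · ♙ · ♙ · ·
· · ♙ · ♗ · · ·
♙ ♙ · · ♙ · ♙ ♖
♖ ♘ · ♕ ♔ ♗ ♘ ·



  a b c d e f g h
  ─────────────────
8│♜ · ♝ ♛ ♚ ♝ · ♜│8
7│· · ♟ · ♟ · · ♟│7
6│♟ ♟ · ♟ · ♞ · ·│6
5│· · · · · ♟ ♟ ♙│5
4│· ♞ · ♙ · ♙ · ·│4
3│· · ♙ · ♗ · · ·│3
2│♙ ♙ · · ♙ · ♙ ♖│2
1│♖ ♘ · ♕ ♔ ♗ ♘ ·│1
  ─────────────────
  a b c d e f g h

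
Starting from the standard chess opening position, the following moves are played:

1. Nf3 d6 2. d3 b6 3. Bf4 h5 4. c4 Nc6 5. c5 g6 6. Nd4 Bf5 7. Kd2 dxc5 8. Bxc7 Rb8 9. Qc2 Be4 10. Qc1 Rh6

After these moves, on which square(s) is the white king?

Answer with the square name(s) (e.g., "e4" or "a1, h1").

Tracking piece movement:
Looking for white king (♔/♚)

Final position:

  a b c d e f g h
  ─────────────────
8│· ♜ · ♛ ♚ ♝ ♞ ·│8
7│♟ · ♗ · ♟ ♟ · ·│7
6│· ♟ ♞ · · · ♟ ♜│6
5│· · ♟ · · · · ♟│5
4│· · · ♘ ♝ · · ·│4
3│· · · ♙ · · · ·│3
2│♙ ♙ · ♔ ♙ ♙ ♙ ♙│2
1│♖ ♘ ♕ · · ♗ · ♖│1
  ─────────────────
  a b c d e f g h


d2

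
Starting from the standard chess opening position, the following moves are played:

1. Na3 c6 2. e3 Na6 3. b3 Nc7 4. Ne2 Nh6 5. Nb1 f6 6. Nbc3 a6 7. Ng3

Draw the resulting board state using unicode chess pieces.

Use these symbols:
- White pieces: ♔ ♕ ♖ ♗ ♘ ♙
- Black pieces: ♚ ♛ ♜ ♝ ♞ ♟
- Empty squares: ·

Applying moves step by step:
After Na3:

♜ ♞ ♝ ♛ ♚ ♝ ♞ ♜
♟ ♟ ♟ ♟ ♟ ♟ ♟ ♟
· · · · · · · ·
· · · · · · · ·
· · · · · · · ·
♘ · · · · · · ·
♙ ♙ ♙ ♙ ♙ ♙ ♙ ♙
♖ · ♗ ♕ ♔ ♗ ♘ ♖


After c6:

♜ ♞ ♝ ♛ ♚ ♝ ♞ ♜
♟ ♟ · ♟ ♟ ♟ ♟ ♟
· · ♟ · · · · ·
· · · · · · · ·
· · · · · · · ·
♘ · · · · · · ·
♙ ♙ ♙ ♙ ♙ ♙ ♙ ♙
♖ · ♗ ♕ ♔ ♗ ♘ ♖


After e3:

♜ ♞ ♝ ♛ ♚ ♝ ♞ ♜
♟ ♟ · ♟ ♟ ♟ ♟ ♟
· · ♟ · · · · ·
· · · · · · · ·
· · · · · · · ·
♘ · · · ♙ · · ·
♙ ♙ ♙ ♙ · ♙ ♙ ♙
♖ · ♗ ♕ ♔ ♗ ♘ ♖


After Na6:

♜ · ♝ ♛ ♚ ♝ ♞ ♜
♟ ♟ · ♟ ♟ ♟ ♟ ♟
♞ · ♟ · · · · ·
· · · · · · · ·
· · · · · · · ·
♘ · · · ♙ · · ·
♙ ♙ ♙ ♙ · ♙ ♙ ♙
♖ · ♗ ♕ ♔ ♗ ♘ ♖


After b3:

♜ · ♝ ♛ ♚ ♝ ♞ ♜
♟ ♟ · ♟ ♟ ♟ ♟ ♟
♞ · ♟ · · · · ·
· · · · · · · ·
· · · · · · · ·
♘ ♙ · · ♙ · · ·
♙ · ♙ ♙ · ♙ ♙ ♙
♖ · ♗ ♕ ♔ ♗ ♘ ♖


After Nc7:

♜ · ♝ ♛ ♚ ♝ ♞ ♜
♟ ♟ ♞ ♟ ♟ ♟ ♟ ♟
· · ♟ · · · · ·
· · · · · · · ·
· · · · · · · ·
♘ ♙ · · ♙ · · ·
♙ · ♙ ♙ · ♙ ♙ ♙
♖ · ♗ ♕ ♔ ♗ ♘ ♖


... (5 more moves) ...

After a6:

♜ · ♝ ♛ ♚ ♝ · ♜
· ♟ ♞ ♟ ♟ · ♟ ♟
♟ · ♟ · · ♟ · ♞
· · · · · · · ·
· · · · · · · ·
· ♙ ♘ · ♙ · · ·
♙ · ♙ ♙ ♘ ♙ ♙ ♙
♖ · ♗ ♕ ♔ ♗ · ♖


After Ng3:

♜ · ♝ ♛ ♚ ♝ · ♜
· ♟ ♞ ♟ ♟ · ♟ ♟
♟ · ♟ · · ♟ · ♞
· · · · · · · ·
· · · · · · · ·
· ♙ ♘ · ♙ · ♘ ·
♙ · ♙ ♙ · ♙ ♙ ♙
♖ · ♗ ♕ ♔ ♗ · ♖



  a b c d e f g h
  ─────────────────
8│♜ · ♝ ♛ ♚ ♝ · ♜│8
7│· ♟ ♞ ♟ ♟ · ♟ ♟│7
6│♟ · ♟ · · ♟ · ♞│6
5│· · · · · · · ·│5
4│· · · · · · · ·│4
3│· ♙ ♘ · ♙ · ♘ ·│3
2│♙ · ♙ ♙ · ♙ ♙ ♙│2
1│♖ · ♗ ♕ ♔ ♗ · ♖│1
  ─────────────────
  a b c d e f g h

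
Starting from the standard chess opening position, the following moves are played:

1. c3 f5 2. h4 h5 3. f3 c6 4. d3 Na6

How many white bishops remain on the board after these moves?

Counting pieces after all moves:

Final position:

  a b c d e f g h
  ─────────────────
8│♜ · ♝ ♛ ♚ ♝ ♞ ♜│8
7│♟ ♟ · ♟ ♟ · ♟ ·│7
6│♞ · ♟ · · · · ·│6
5│· · · · · ♟ · ♟│5
4│· · · · · · · ♙│4
3│· · ♙ ♙ · ♙ · ·│3
2│♙ ♙ · · ♙ · ♙ ·│2
1│♖ ♘ ♗ ♕ ♔ ♗ ♘ ♖│1
  ─────────────────
  a b c d e f g h


2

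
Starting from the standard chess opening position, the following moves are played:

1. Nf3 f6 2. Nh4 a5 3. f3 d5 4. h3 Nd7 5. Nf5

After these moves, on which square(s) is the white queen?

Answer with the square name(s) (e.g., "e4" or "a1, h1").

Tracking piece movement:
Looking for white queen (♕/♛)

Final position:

  a b c d e f g h
  ─────────────────
8│♜ · ♝ ♛ ♚ ♝ ♞ ♜│8
7│· ♟ ♟ ♞ ♟ · ♟ ♟│7
6│· · · · · ♟ · ·│6
5│♟ · · ♟ · ♘ · ·│5
4│· · · · · · · ·│4
3│· · · · · ♙ · ♙│3
2│♙ ♙ ♙ ♙ ♙ · ♙ ·│2
1│♖ ♘ ♗ ♕ ♔ ♗ · ♖│1
  ─────────────────
  a b c d e f g h


d1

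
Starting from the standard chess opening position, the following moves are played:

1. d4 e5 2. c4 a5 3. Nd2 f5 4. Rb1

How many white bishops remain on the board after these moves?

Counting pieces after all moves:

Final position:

  a b c d e f g h
  ─────────────────
8│♜ ♞ ♝ ♛ ♚ ♝ ♞ ♜│8
7│· ♟ ♟ ♟ · · ♟ ♟│7
6│· · · · · · · ·│6
5│♟ · · · ♟ ♟ · ·│5
4│· · ♙ ♙ · · · ·│4
3│· · · · · · · ·│3
2│♙ ♙ · ♘ ♙ ♙ ♙ ♙│2
1│· ♖ ♗ ♕ ♔ ♗ ♘ ♖│1
  ─────────────────
  a b c d e f g h


2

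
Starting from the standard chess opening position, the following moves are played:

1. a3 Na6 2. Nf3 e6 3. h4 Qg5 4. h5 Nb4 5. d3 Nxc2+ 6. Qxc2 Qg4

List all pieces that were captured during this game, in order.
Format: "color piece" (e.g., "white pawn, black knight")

Tracking captures:
  Nxc2+: captured white pawn
  Qxc2: captured black knight

white pawn, black knight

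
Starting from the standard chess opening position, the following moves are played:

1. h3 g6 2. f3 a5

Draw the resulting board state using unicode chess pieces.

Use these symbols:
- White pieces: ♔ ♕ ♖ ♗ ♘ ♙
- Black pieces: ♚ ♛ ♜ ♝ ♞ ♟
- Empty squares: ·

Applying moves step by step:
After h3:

♜ ♞ ♝ ♛ ♚ ♝ ♞ ♜
♟ ♟ ♟ ♟ ♟ ♟ ♟ ♟
· · · · · · · ·
· · · · · · · ·
· · · · · · · ·
· · · · · · · ♙
♙ ♙ ♙ ♙ ♙ ♙ ♙ ·
♖ ♘ ♗ ♕ ♔ ♗ ♘ ♖


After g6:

♜ ♞ ♝ ♛ ♚ ♝ ♞ ♜
♟ ♟ ♟ ♟ ♟ ♟ · ♟
· · · · · · ♟ ·
· · · · · · · ·
· · · · · · · ·
· · · · · · · ♙
♙ ♙ ♙ ♙ ♙ ♙ ♙ ·
♖ ♘ ♗ ♕ ♔ ♗ ♘ ♖


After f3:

♜ ♞ ♝ ♛ ♚ ♝ ♞ ♜
♟ ♟ ♟ ♟ ♟ ♟ · ♟
· · · · · · ♟ ·
· · · · · · · ·
· · · · · · · ·
· · · · · ♙ · ♙
♙ ♙ ♙ ♙ ♙ · ♙ ·
♖ ♘ ♗ ♕ ♔ ♗ ♘ ♖


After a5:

♜ ♞ ♝ ♛ ♚ ♝ ♞ ♜
· ♟ ♟ ♟ ♟ ♟ · ♟
· · · · · · ♟ ·
♟ · · · · · · ·
· · · · · · · ·
· · · · · ♙ · ♙
♙ ♙ ♙ ♙ ♙ · ♙ ·
♖ ♘ ♗ ♕ ♔ ♗ ♘ ♖



  a b c d e f g h
  ─────────────────
8│♜ ♞ ♝ ♛ ♚ ♝ ♞ ♜│8
7│· ♟ ♟ ♟ ♟ ♟ · ♟│7
6│· · · · · · ♟ ·│6
5│♟ · · · · · · ·│5
4│· · · · · · · ·│4
3│· · · · · ♙ · ♙│3
2│♙ ♙ ♙ ♙ ♙ · ♙ ·│2
1│♖ ♘ ♗ ♕ ♔ ♗ ♘ ♖│1
  ─────────────────
  a b c d e f g h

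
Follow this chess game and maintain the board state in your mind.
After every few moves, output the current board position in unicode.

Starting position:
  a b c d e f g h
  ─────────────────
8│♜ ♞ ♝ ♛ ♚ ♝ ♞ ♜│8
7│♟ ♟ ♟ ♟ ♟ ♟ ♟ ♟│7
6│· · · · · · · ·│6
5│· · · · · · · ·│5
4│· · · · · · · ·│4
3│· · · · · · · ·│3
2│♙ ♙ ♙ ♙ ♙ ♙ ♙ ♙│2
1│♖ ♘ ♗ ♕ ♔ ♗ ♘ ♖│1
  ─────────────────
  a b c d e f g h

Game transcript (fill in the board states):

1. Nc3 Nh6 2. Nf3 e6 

  a b c d e f g h
  ─────────────────
8│♜ ♞ ♝ ♛ ♚ ♝ · ♜│8
7│♟ ♟ ♟ ♟ · ♟ ♟ ♟│7
6│· · · · ♟ · · ♞│6
5│· · · · · · · ·│5
4│· · · · · · · ·│4
3│· · ♘ · · ♘ · ·│3
2│♙ ♙ ♙ ♙ ♙ ♙ ♙ ♙│2
1│♖ · ♗ ♕ ♔ ♗ · ♖│1
  ─────────────────
  a b c d e f g h

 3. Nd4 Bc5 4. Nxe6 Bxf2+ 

  a b c d e f g h
  ─────────────────
8│♜ ♞ ♝ ♛ ♚ · · ♜│8
7│♟ ♟ ♟ ♟ · ♟ ♟ ♟│7
6│· · · · ♘ · · ♞│6
5│· · · · · · · ·│5
4│· · · · · · · ·│4
3│· · ♘ · · · · ·│3
2│♙ ♙ ♙ ♙ ♙ ♝ ♙ ♙│2
1│♖ · ♗ ♕ ♔ ♗ · ♖│1
  ─────────────────
  a b c d e f g h

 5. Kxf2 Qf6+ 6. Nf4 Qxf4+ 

  a b c d e f g h
  ─────────────────
8│♜ ♞ ♝ · ♚ · · ♜│8
7│♟ ♟ ♟ ♟ · ♟ ♟ ♟│7
6│· · · · · · · ♞│6
5│· · · · · · · ·│5
4│· · · · · ♛ · ·│4
3│· · ♘ · · · · ·│3
2│♙ ♙ ♙ ♙ ♙ ♔ ♙ ♙│2
1│♖ · ♗ ♕ · ♗ · ♖│1
  ─────────────────
  a b c d e f g h

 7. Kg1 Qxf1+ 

  a b c d e f g h
  ─────────────────
8│♜ ♞ ♝ · ♚ · · ♜│8
7│♟ ♟ ♟ ♟ · ♟ ♟ ♟│7
6│· · · · · · · ♞│6
5│· · · · · · · ·│5
4│· · · · · · · ·│4
3│· · ♘ · · · · ·│3
2│♙ ♙ ♙ ♙ ♙ · ♙ ♙│2
1│♖ · ♗ ♕ · ♛ ♔ ♖│1
  ─────────────────
  a b c d e f g h


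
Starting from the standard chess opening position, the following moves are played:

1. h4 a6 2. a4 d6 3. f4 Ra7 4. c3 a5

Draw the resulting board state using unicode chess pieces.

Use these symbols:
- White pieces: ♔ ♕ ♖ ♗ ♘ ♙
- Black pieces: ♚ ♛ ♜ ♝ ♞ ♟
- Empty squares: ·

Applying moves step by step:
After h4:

♜ ♞ ♝ ♛ ♚ ♝ ♞ ♜
♟ ♟ ♟ ♟ ♟ ♟ ♟ ♟
· · · · · · · ·
· · · · · · · ·
· · · · · · · ♙
· · · · · · · ·
♙ ♙ ♙ ♙ ♙ ♙ ♙ ·
♖ ♘ ♗ ♕ ♔ ♗ ♘ ♖


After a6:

♜ ♞ ♝ ♛ ♚ ♝ ♞ ♜
· ♟ ♟ ♟ ♟ ♟ ♟ ♟
♟ · · · · · · ·
· · · · · · · ·
· · · · · · · ♙
· · · · · · · ·
♙ ♙ ♙ ♙ ♙ ♙ ♙ ·
♖ ♘ ♗ ♕ ♔ ♗ ♘ ♖


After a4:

♜ ♞ ♝ ♛ ♚ ♝ ♞ ♜
· ♟ ♟ ♟ ♟ ♟ ♟ ♟
♟ · · · · · · ·
· · · · · · · ·
♙ · · · · · · ♙
· · · · · · · ·
· ♙ ♙ ♙ ♙ ♙ ♙ ·
♖ ♘ ♗ ♕ ♔ ♗ ♘ ♖


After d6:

♜ ♞ ♝ ♛ ♚ ♝ ♞ ♜
· ♟ ♟ · ♟ ♟ ♟ ♟
♟ · · ♟ · · · ·
· · · · · · · ·
♙ · · · · · · ♙
· · · · · · · ·
· ♙ ♙ ♙ ♙ ♙ ♙ ·
♖ ♘ ♗ ♕ ♔ ♗ ♘ ♖


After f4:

♜ ♞ ♝ ♛ ♚ ♝ ♞ ♜
· ♟ ♟ · ♟ ♟ ♟ ♟
♟ · · ♟ · · · ·
· · · · · · · ·
♙ · · · · ♙ · ♙
· · · · · · · ·
· ♙ ♙ ♙ ♙ · ♙ ·
♖ ♘ ♗ ♕ ♔ ♗ ♘ ♖


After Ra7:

· ♞ ♝ ♛ ♚ ♝ ♞ ♜
♜ ♟ ♟ · ♟ ♟ ♟ ♟
♟ · · ♟ · · · ·
· · · · · · · ·
♙ · · · · ♙ · ♙
· · · · · · · ·
· ♙ ♙ ♙ ♙ · ♙ ·
♖ ♘ ♗ ♕ ♔ ♗ ♘ ♖


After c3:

· ♞ ♝ ♛ ♚ ♝ ♞ ♜
♜ ♟ ♟ · ♟ ♟ ♟ ♟
♟ · · ♟ · · · ·
· · · · · · · ·
♙ · · · · ♙ · ♙
· · ♙ · · · · ·
· ♙ · ♙ ♙ · ♙ ·
♖ ♘ ♗ ♕ ♔ ♗ ♘ ♖


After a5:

· ♞ ♝ ♛ ♚ ♝ ♞ ♜
♜ ♟ ♟ · ♟ ♟ ♟ ♟
· · · ♟ · · · ·
♟ · · · · · · ·
♙ · · · · ♙ · ♙
· · ♙ · · · · ·
· ♙ · ♙ ♙ · ♙ ·
♖ ♘ ♗ ♕ ♔ ♗ ♘ ♖



  a b c d e f g h
  ─────────────────
8│· ♞ ♝ ♛ ♚ ♝ ♞ ♜│8
7│♜ ♟ ♟ · ♟ ♟ ♟ ♟│7
6│· · · ♟ · · · ·│6
5│♟ · · · · · · ·│5
4│♙ · · · · ♙ · ♙│4
3│· · ♙ · · · · ·│3
2│· ♙ · ♙ ♙ · ♙ ·│2
1│♖ ♘ ♗ ♕ ♔ ♗ ♘ ♖│1
  ─────────────────
  a b c d e f g h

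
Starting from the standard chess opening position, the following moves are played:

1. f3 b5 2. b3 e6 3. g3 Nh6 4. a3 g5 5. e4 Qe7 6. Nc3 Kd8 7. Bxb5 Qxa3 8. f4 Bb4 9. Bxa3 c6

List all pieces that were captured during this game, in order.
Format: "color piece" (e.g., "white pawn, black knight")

Tracking captures:
  Bxb5: captured black pawn
  Qxa3: captured white pawn
  Bxa3: captured black queen

black pawn, white pawn, black queen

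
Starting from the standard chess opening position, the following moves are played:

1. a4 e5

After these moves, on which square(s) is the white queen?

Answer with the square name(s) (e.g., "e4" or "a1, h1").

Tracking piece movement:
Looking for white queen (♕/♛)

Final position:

  a b c d e f g h
  ─────────────────
8│♜ ♞ ♝ ♛ ♚ ♝ ♞ ♜│8
7│♟ ♟ ♟ ♟ · ♟ ♟ ♟│7
6│· · · · · · · ·│6
5│· · · · ♟ · · ·│5
4│♙ · · · · · · ·│4
3│· · · · · · · ·│3
2│· ♙ ♙ ♙ ♙ ♙ ♙ ♙│2
1│♖ ♘ ♗ ♕ ♔ ♗ ♘ ♖│1
  ─────────────────
  a b c d e f g h


d1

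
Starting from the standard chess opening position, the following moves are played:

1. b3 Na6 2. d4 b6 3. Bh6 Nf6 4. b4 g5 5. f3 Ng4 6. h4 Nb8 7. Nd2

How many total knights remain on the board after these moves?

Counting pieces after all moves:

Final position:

  a b c d e f g h
  ─────────────────
8│♜ ♞ ♝ ♛ ♚ ♝ · ♜│8
7│♟ · ♟ ♟ ♟ ♟ · ♟│7
6│· ♟ · · · · · ♗│6
5│· · · · · · ♟ ·│5
4│· ♙ · ♙ · · ♞ ♙│4
3│· · · · · ♙ · ·│3
2│♙ · ♙ ♘ ♙ · ♙ ·│2
1│♖ · · ♕ ♔ ♗ ♘ ♖│1
  ─────────────────
  a b c d e f g h


4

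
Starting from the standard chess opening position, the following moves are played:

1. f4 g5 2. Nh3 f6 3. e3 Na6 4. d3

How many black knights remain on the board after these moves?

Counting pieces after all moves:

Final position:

  a b c d e f g h
  ─────────────────
8│♜ · ♝ ♛ ♚ ♝ ♞ ♜│8
7│♟ ♟ ♟ ♟ ♟ · · ♟│7
6│♞ · · · · ♟ · ·│6
5│· · · · · · ♟ ·│5
4│· · · · · ♙ · ·│4
3│· · · ♙ ♙ · · ♘│3
2│♙ ♙ ♙ · · · ♙ ♙│2
1│♖ ♘ ♗ ♕ ♔ ♗ · ♖│1
  ─────────────────
  a b c d e f g h


2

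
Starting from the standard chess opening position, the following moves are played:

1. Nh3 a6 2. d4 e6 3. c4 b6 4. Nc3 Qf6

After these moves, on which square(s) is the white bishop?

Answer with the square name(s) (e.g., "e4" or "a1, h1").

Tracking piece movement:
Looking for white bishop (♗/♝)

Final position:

  a b c d e f g h
  ─────────────────
8│♜ ♞ ♝ · ♚ ♝ ♞ ♜│8
7│· · ♟ ♟ · ♟ ♟ ♟│7
6│♟ ♟ · · ♟ ♛ · ·│6
5│· · · · · · · ·│5
4│· · ♙ ♙ · · · ·│4
3│· · ♘ · · · · ♘│3
2│♙ ♙ · · ♙ ♙ ♙ ♙│2
1│♖ · ♗ ♕ ♔ ♗ · ♖│1
  ─────────────────
  a b c d e f g h


c1, f1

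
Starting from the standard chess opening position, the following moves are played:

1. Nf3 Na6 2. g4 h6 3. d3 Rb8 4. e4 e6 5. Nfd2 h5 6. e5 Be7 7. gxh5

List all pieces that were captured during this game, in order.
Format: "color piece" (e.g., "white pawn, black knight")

Tracking captures:
  gxh5: captured black pawn

black pawn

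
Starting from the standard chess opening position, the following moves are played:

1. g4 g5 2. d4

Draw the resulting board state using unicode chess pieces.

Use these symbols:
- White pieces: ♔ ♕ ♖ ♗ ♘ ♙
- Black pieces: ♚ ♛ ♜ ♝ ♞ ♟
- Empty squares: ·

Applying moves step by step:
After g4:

♜ ♞ ♝ ♛ ♚ ♝ ♞ ♜
♟ ♟ ♟ ♟ ♟ ♟ ♟ ♟
· · · · · · · ·
· · · · · · · ·
· · · · · · ♙ ·
· · · · · · · ·
♙ ♙ ♙ ♙ ♙ ♙ · ♙
♖ ♘ ♗ ♕ ♔ ♗ ♘ ♖


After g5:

♜ ♞ ♝ ♛ ♚ ♝ ♞ ♜
♟ ♟ ♟ ♟ ♟ ♟ · ♟
· · · · · · · ·
· · · · · · ♟ ·
· · · · · · ♙ ·
· · · · · · · ·
♙ ♙ ♙ ♙ ♙ ♙ · ♙
♖ ♘ ♗ ♕ ♔ ♗ ♘ ♖


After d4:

♜ ♞ ♝ ♛ ♚ ♝ ♞ ♜
♟ ♟ ♟ ♟ ♟ ♟ · ♟
· · · · · · · ·
· · · · · · ♟ ·
· · · ♙ · · ♙ ·
· · · · · · · ·
♙ ♙ ♙ · ♙ ♙ · ♙
♖ ♘ ♗ ♕ ♔ ♗ ♘ ♖



  a b c d e f g h
  ─────────────────
8│♜ ♞ ♝ ♛ ♚ ♝ ♞ ♜│8
7│♟ ♟ ♟ ♟ ♟ ♟ · ♟│7
6│· · · · · · · ·│6
5│· · · · · · ♟ ·│5
4│· · · ♙ · · ♙ ·│4
3│· · · · · · · ·│3
2│♙ ♙ ♙ · ♙ ♙ · ♙│2
1│♖ ♘ ♗ ♕ ♔ ♗ ♘ ♖│1
  ─────────────────
  a b c d e f g h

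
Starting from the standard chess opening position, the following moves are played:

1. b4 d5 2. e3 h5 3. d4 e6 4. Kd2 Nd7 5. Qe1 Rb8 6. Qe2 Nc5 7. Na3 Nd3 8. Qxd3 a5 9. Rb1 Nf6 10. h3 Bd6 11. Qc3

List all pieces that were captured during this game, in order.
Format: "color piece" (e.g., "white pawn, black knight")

Tracking captures:
  Qxd3: captured black knight

black knight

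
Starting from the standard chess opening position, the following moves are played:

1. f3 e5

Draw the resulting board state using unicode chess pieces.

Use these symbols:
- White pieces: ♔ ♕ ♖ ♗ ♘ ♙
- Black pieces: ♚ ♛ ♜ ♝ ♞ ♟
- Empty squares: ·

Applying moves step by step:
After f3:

♜ ♞ ♝ ♛ ♚ ♝ ♞ ♜
♟ ♟ ♟ ♟ ♟ ♟ ♟ ♟
· · · · · · · ·
· · · · · · · ·
· · · · · · · ·
· · · · · ♙ · ·
♙ ♙ ♙ ♙ ♙ · ♙ ♙
♖ ♘ ♗ ♕ ♔ ♗ ♘ ♖


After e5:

♜ ♞ ♝ ♛ ♚ ♝ ♞ ♜
♟ ♟ ♟ ♟ · ♟ ♟ ♟
· · · · · · · ·
· · · · ♟ · · ·
· · · · · · · ·
· · · · · ♙ · ·
♙ ♙ ♙ ♙ ♙ · ♙ ♙
♖ ♘ ♗ ♕ ♔ ♗ ♘ ♖



  a b c d e f g h
  ─────────────────
8│♜ ♞ ♝ ♛ ♚ ♝ ♞ ♜│8
7│♟ ♟ ♟ ♟ · ♟ ♟ ♟│7
6│· · · · · · · ·│6
5│· · · · ♟ · · ·│5
4│· · · · · · · ·│4
3│· · · · · ♙ · ·│3
2│♙ ♙ ♙ ♙ ♙ · ♙ ♙│2
1│♖ ♘ ♗ ♕ ♔ ♗ ♘ ♖│1
  ─────────────────
  a b c d e f g h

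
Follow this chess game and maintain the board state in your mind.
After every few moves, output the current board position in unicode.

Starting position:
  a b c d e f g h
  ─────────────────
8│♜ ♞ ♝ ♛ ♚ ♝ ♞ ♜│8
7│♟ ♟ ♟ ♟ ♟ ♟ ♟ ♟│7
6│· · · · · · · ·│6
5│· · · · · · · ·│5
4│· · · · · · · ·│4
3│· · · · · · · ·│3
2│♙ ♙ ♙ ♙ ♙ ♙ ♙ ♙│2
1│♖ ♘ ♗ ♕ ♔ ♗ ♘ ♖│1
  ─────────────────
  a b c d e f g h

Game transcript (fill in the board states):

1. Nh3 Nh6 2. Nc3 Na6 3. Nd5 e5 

  a b c d e f g h
  ─────────────────
8│♜ · ♝ ♛ ♚ ♝ · ♜│8
7│♟ ♟ ♟ ♟ · ♟ ♟ ♟│7
6│♞ · · · · · · ♞│6
5│· · · ♘ ♟ · · ·│5
4│· · · · · · · ·│4
3│· · · · · · · ♘│3
2│♙ ♙ ♙ ♙ ♙ ♙ ♙ ♙│2
1│♖ · ♗ ♕ ♔ ♗ · ♖│1
  ─────────────────
  a b c d e f g h

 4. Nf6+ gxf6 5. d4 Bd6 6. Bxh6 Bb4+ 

  a b c d e f g h
  ─────────────────
8│♜ · ♝ ♛ ♚ · · ♜│8
7│♟ ♟ ♟ ♟ · ♟ · ♟│7
6│♞ · · · · ♟ · ♗│6
5│· · · · ♟ · · ·│5
4│· ♝ · ♙ · · · ·│4
3│· · · · · · · ♘│3
2│♙ ♙ ♙ · ♙ ♙ ♙ ♙│2
1│♖ · · ♕ ♔ ♗ · ♖│1
  ─────────────────
  a b c d e f g h

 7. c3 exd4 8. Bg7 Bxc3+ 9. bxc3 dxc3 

  a b c d e f g h
  ─────────────────
8│♜ · ♝ ♛ ♚ · · ♜│8
7│♟ ♟ ♟ ♟ · ♟ ♗ ♟│7
6│♞ · · · · ♟ · ·│6
5│· · · · · · · ·│5
4│· · · · · · · ·│4
3│· · ♟ · · · · ♘│3
2│♙ · · · ♙ ♙ ♙ ♙│2
1│♖ · · ♕ ♔ ♗ · ♖│1
  ─────────────────
  a b c d e f g h

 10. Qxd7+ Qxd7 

  a b c d e f g h
  ─────────────────
8│♜ · ♝ · ♚ · · ♜│8
7│♟ ♟ ♟ ♛ · ♟ ♗ ♟│7
6│♞ · · · · ♟ · ·│6
5│· · · · · · · ·│5
4│· · · · · · · ·│4
3│· · ♟ · · · · ♘│3
2│♙ · · · ♙ ♙ ♙ ♙│2
1│♖ · · · ♔ ♗ · ♖│1
  ─────────────────
  a b c d e f g h


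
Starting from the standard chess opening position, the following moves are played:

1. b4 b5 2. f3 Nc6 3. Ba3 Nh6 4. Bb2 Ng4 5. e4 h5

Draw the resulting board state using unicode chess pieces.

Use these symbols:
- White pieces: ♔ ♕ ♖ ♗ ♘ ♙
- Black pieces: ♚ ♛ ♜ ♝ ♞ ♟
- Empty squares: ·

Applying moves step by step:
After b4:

♜ ♞ ♝ ♛ ♚ ♝ ♞ ♜
♟ ♟ ♟ ♟ ♟ ♟ ♟ ♟
· · · · · · · ·
· · · · · · · ·
· ♙ · · · · · ·
· · · · · · · ·
♙ · ♙ ♙ ♙ ♙ ♙ ♙
♖ ♘ ♗ ♕ ♔ ♗ ♘ ♖


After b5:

♜ ♞ ♝ ♛ ♚ ♝ ♞ ♜
♟ · ♟ ♟ ♟ ♟ ♟ ♟
· · · · · · · ·
· ♟ · · · · · ·
· ♙ · · · · · ·
· · · · · · · ·
♙ · ♙ ♙ ♙ ♙ ♙ ♙
♖ ♘ ♗ ♕ ♔ ♗ ♘ ♖


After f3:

♜ ♞ ♝ ♛ ♚ ♝ ♞ ♜
♟ · ♟ ♟ ♟ ♟ ♟ ♟
· · · · · · · ·
· ♟ · · · · · ·
· ♙ · · · · · ·
· · · · · ♙ · ·
♙ · ♙ ♙ ♙ · ♙ ♙
♖ ♘ ♗ ♕ ♔ ♗ ♘ ♖


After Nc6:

♜ · ♝ ♛ ♚ ♝ ♞ ♜
♟ · ♟ ♟ ♟ ♟ ♟ ♟
· · ♞ · · · · ·
· ♟ · · · · · ·
· ♙ · · · · · ·
· · · · · ♙ · ·
♙ · ♙ ♙ ♙ · ♙ ♙
♖ ♘ ♗ ♕ ♔ ♗ ♘ ♖


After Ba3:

♜ · ♝ ♛ ♚ ♝ ♞ ♜
♟ · ♟ ♟ ♟ ♟ ♟ ♟
· · ♞ · · · · ·
· ♟ · · · · · ·
· ♙ · · · · · ·
♗ · · · · ♙ · ·
♙ · ♙ ♙ ♙ · ♙ ♙
♖ ♘ · ♕ ♔ ♗ ♘ ♖


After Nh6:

♜ · ♝ ♛ ♚ ♝ · ♜
♟ · ♟ ♟ ♟ ♟ ♟ ♟
· · ♞ · · · · ♞
· ♟ · · · · · ·
· ♙ · · · · · ·
♗ · · · · ♙ · ·
♙ · ♙ ♙ ♙ · ♙ ♙
♖ ♘ · ♕ ♔ ♗ ♘ ♖


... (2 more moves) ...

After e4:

♜ · ♝ ♛ ♚ ♝ · ♜
♟ · ♟ ♟ ♟ ♟ ♟ ♟
· · ♞ · · · · ·
· ♟ · · · · · ·
· ♙ · · ♙ · ♞ ·
· · · · · ♙ · ·
♙ ♗ ♙ ♙ · · ♙ ♙
♖ ♘ · ♕ ♔ ♗ ♘ ♖


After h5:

♜ · ♝ ♛ ♚ ♝ · ♜
♟ · ♟ ♟ ♟ ♟ ♟ ·
· · ♞ · · · · ·
· ♟ · · · · · ♟
· ♙ · · ♙ · ♞ ·
· · · · · ♙ · ·
♙ ♗ ♙ ♙ · · ♙ ♙
♖ ♘ · ♕ ♔ ♗ ♘ ♖



  a b c d e f g h
  ─────────────────
8│♜ · ♝ ♛ ♚ ♝ · ♜│8
7│♟ · ♟ ♟ ♟ ♟ ♟ ·│7
6│· · ♞ · · · · ·│6
5│· ♟ · · · · · ♟│5
4│· ♙ · · ♙ · ♞ ·│4
3│· · · · · ♙ · ·│3
2│♙ ♗ ♙ ♙ · · ♙ ♙│2
1│♖ ♘ · ♕ ♔ ♗ ♘ ♖│1
  ─────────────────
  a b c d e f g h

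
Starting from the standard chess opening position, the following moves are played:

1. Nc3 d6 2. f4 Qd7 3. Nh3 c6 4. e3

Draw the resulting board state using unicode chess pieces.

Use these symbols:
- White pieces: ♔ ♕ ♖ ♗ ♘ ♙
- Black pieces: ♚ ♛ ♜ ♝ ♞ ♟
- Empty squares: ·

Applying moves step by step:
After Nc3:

♜ ♞ ♝ ♛ ♚ ♝ ♞ ♜
♟ ♟ ♟ ♟ ♟ ♟ ♟ ♟
· · · · · · · ·
· · · · · · · ·
· · · · · · · ·
· · ♘ · · · · ·
♙ ♙ ♙ ♙ ♙ ♙ ♙ ♙
♖ · ♗ ♕ ♔ ♗ ♘ ♖


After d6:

♜ ♞ ♝ ♛ ♚ ♝ ♞ ♜
♟ ♟ ♟ · ♟ ♟ ♟ ♟
· · · ♟ · · · ·
· · · · · · · ·
· · · · · · · ·
· · ♘ · · · · ·
♙ ♙ ♙ ♙ ♙ ♙ ♙ ♙
♖ · ♗ ♕ ♔ ♗ ♘ ♖


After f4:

♜ ♞ ♝ ♛ ♚ ♝ ♞ ♜
♟ ♟ ♟ · ♟ ♟ ♟ ♟
· · · ♟ · · · ·
· · · · · · · ·
· · · · · ♙ · ·
· · ♘ · · · · ·
♙ ♙ ♙ ♙ ♙ · ♙ ♙
♖ · ♗ ♕ ♔ ♗ ♘ ♖


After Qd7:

♜ ♞ ♝ · ♚ ♝ ♞ ♜
♟ ♟ ♟ ♛ ♟ ♟ ♟ ♟
· · · ♟ · · · ·
· · · · · · · ·
· · · · · ♙ · ·
· · ♘ · · · · ·
♙ ♙ ♙ ♙ ♙ · ♙ ♙
♖ · ♗ ♕ ♔ ♗ ♘ ♖


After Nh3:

♜ ♞ ♝ · ♚ ♝ ♞ ♜
♟ ♟ ♟ ♛ ♟ ♟ ♟ ♟
· · · ♟ · · · ·
· · · · · · · ·
· · · · · ♙ · ·
· · ♘ · · · · ♘
♙ ♙ ♙ ♙ ♙ · ♙ ♙
♖ · ♗ ♕ ♔ ♗ · ♖


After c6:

♜ ♞ ♝ · ♚ ♝ ♞ ♜
♟ ♟ · ♛ ♟ ♟ ♟ ♟
· · ♟ ♟ · · · ·
· · · · · · · ·
· · · · · ♙ · ·
· · ♘ · · · · ♘
♙ ♙ ♙ ♙ ♙ · ♙ ♙
♖ · ♗ ♕ ♔ ♗ · ♖


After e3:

♜ ♞ ♝ · ♚ ♝ ♞ ♜
♟ ♟ · ♛ ♟ ♟ ♟ ♟
· · ♟ ♟ · · · ·
· · · · · · · ·
· · · · · ♙ · ·
· · ♘ · ♙ · · ♘
♙ ♙ ♙ ♙ · · ♙ ♙
♖ · ♗ ♕ ♔ ♗ · ♖



  a b c d e f g h
  ─────────────────
8│♜ ♞ ♝ · ♚ ♝ ♞ ♜│8
7│♟ ♟ · ♛ ♟ ♟ ♟ ♟│7
6│· · ♟ ♟ · · · ·│6
5│· · · · · · · ·│5
4│· · · · · ♙ · ·│4
3│· · ♘ · ♙ · · ♘│3
2│♙ ♙ ♙ ♙ · · ♙ ♙│2
1│♖ · ♗ ♕ ♔ ♗ · ♖│1
  ─────────────────
  a b c d e f g h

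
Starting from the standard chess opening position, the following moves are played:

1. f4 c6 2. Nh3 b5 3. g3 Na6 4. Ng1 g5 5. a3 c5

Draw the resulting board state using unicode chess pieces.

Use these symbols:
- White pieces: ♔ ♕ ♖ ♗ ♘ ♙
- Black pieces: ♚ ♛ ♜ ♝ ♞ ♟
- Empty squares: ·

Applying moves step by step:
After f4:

♜ ♞ ♝ ♛ ♚ ♝ ♞ ♜
♟ ♟ ♟ ♟ ♟ ♟ ♟ ♟
· · · · · · · ·
· · · · · · · ·
· · · · · ♙ · ·
· · · · · · · ·
♙ ♙ ♙ ♙ ♙ · ♙ ♙
♖ ♘ ♗ ♕ ♔ ♗ ♘ ♖


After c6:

♜ ♞ ♝ ♛ ♚ ♝ ♞ ♜
♟ ♟ · ♟ ♟ ♟ ♟ ♟
· · ♟ · · · · ·
· · · · · · · ·
· · · · · ♙ · ·
· · · · · · · ·
♙ ♙ ♙ ♙ ♙ · ♙ ♙
♖ ♘ ♗ ♕ ♔ ♗ ♘ ♖


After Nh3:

♜ ♞ ♝ ♛ ♚ ♝ ♞ ♜
♟ ♟ · ♟ ♟ ♟ ♟ ♟
· · ♟ · · · · ·
· · · · · · · ·
· · · · · ♙ · ·
· · · · · · · ♘
♙ ♙ ♙ ♙ ♙ · ♙ ♙
♖ ♘ ♗ ♕ ♔ ♗ · ♖


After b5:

♜ ♞ ♝ ♛ ♚ ♝ ♞ ♜
♟ · · ♟ ♟ ♟ ♟ ♟
· · ♟ · · · · ·
· ♟ · · · · · ·
· · · · · ♙ · ·
· · · · · · · ♘
♙ ♙ ♙ ♙ ♙ · ♙ ♙
♖ ♘ ♗ ♕ ♔ ♗ · ♖


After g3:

♜ ♞ ♝ ♛ ♚ ♝ ♞ ♜
♟ · · ♟ ♟ ♟ ♟ ♟
· · ♟ · · · · ·
· ♟ · · · · · ·
· · · · · ♙ · ·
· · · · · · ♙ ♘
♙ ♙ ♙ ♙ ♙ · · ♙
♖ ♘ ♗ ♕ ♔ ♗ · ♖


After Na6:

♜ · ♝ ♛ ♚ ♝ ♞ ♜
♟ · · ♟ ♟ ♟ ♟ ♟
♞ · ♟ · · · · ·
· ♟ · · · · · ·
· · · · · ♙ · ·
· · · · · · ♙ ♘
♙ ♙ ♙ ♙ ♙ · · ♙
♖ ♘ ♗ ♕ ♔ ♗ · ♖


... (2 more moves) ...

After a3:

♜ · ♝ ♛ ♚ ♝ ♞ ♜
♟ · · ♟ ♟ ♟ · ♟
♞ · ♟ · · · · ·
· ♟ · · · · ♟ ·
· · · · · ♙ · ·
♙ · · · · · ♙ ·
· ♙ ♙ ♙ ♙ · · ♙
♖ ♘ ♗ ♕ ♔ ♗ ♘ ♖


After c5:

♜ · ♝ ♛ ♚ ♝ ♞ ♜
♟ · · ♟ ♟ ♟ · ♟
♞ · · · · · · ·
· ♟ ♟ · · · ♟ ·
· · · · · ♙ · ·
♙ · · · · · ♙ ·
· ♙ ♙ ♙ ♙ · · ♙
♖ ♘ ♗ ♕ ♔ ♗ ♘ ♖



  a b c d e f g h
  ─────────────────
8│♜ · ♝ ♛ ♚ ♝ ♞ ♜│8
7│♟ · · ♟ ♟ ♟ · ♟│7
6│♞ · · · · · · ·│6
5│· ♟ ♟ · · · ♟ ·│5
4│· · · · · ♙ · ·│4
3│♙ · · · · · ♙ ·│3
2│· ♙ ♙ ♙ ♙ · · ♙│2
1│♖ ♘ ♗ ♕ ♔ ♗ ♘ ♖│1
  ─────────────────
  a b c d e f g h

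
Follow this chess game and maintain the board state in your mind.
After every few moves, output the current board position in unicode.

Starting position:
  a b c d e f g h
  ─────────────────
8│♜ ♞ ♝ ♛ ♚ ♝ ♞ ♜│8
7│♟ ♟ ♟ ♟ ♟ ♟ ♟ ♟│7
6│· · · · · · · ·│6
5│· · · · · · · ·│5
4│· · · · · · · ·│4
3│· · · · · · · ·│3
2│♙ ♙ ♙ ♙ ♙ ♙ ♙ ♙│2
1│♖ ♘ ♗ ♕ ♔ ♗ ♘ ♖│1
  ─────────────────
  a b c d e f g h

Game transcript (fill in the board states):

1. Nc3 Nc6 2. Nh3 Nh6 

  a b c d e f g h
  ─────────────────
8│♜ · ♝ ♛ ♚ ♝ · ♜│8
7│♟ ♟ ♟ ♟ ♟ ♟ ♟ ♟│7
6│· · ♞ · · · · ♞│6
5│· · · · · · · ·│5
4│· · · · · · · ·│4
3│· · ♘ · · · · ♘│3
2│♙ ♙ ♙ ♙ ♙ ♙ ♙ ♙│2
1│♖ · ♗ ♕ ♔ ♗ · ♖│1
  ─────────────────
  a b c d e f g h

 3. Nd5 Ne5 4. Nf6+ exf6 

  a b c d e f g h
  ─────────────────
8│♜ · ♝ ♛ ♚ ♝ · ♜│8
7│♟ ♟ ♟ ♟ · ♟ ♟ ♟│7
6│· · · · · ♟ · ♞│6
5│· · · · ♞ · · ·│5
4│· · · · · · · ·│4
3│· · · · · · · ♘│3
2│♙ ♙ ♙ ♙ ♙ ♙ ♙ ♙│2
1│♖ · ♗ ♕ ♔ ♗ · ♖│1
  ─────────────────
  a b c d e f g h

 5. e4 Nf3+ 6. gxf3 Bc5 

  a b c d e f g h
  ─────────────────
8│♜ · ♝ ♛ ♚ · · ♜│8
7│♟ ♟ ♟ ♟ · ♟ ♟ ♟│7
6│· · · · · ♟ · ♞│6
5│· · ♝ · · · · ·│5
4│· · · · ♙ · · ·│4
3│· · · · · ♙ · ♘│3
2│♙ ♙ ♙ ♙ · ♙ · ♙│2
1│♖ · ♗ ♕ ♔ ♗ · ♖│1
  ─────────────────
  a b c d e f g h

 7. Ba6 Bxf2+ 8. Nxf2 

  a b c d e f g h
  ─────────────────
8│♜ · ♝ ♛ ♚ · · ♜│8
7│♟ ♟ ♟ ♟ · ♟ ♟ ♟│7
6│♗ · · · · ♟ · ♞│6
5│· · · · · · · ·│5
4│· · · · ♙ · · ·│4
3│· · · · · ♙ · ·│3
2│♙ ♙ ♙ ♙ · ♘ · ♙│2
1│♖ · ♗ ♕ ♔ · · ♖│1
  ─────────────────
  a b c d e f g h
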